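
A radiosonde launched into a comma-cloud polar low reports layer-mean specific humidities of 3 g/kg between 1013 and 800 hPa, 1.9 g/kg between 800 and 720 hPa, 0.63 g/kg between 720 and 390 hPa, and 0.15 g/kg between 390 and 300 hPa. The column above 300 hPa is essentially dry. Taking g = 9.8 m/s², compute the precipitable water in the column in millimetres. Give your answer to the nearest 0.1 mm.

PW ≈ 10.3 mm

Precipitable water is the column-integrated vapour mass per unit area: PW = (1/g) Σ q̄ Δp, with q in kg/kg and Δp in Pa (1 kg/m² of water = 1 mm).
Layer 1013–800 hPa: Δp = 213 hPa = 21300 Pa, q̄ = 0.003 kg/kg → 0.003 × 21300 / 9.8 = 6.52 mm
Layer 800–720 hPa: Δp = 80 hPa = 8000 Pa, q̄ = 0.0019 kg/kg → 0.0019 × 8000 / 9.8 = 1.55 mm
Layer 720–390 hPa: Δp = 330 hPa = 33000 Pa, q̄ = 0.00063 kg/kg → 0.00063 × 33000 / 9.8 = 2.12 mm
Layer 390–300 hPa: Δp = 90 hPa = 9000 Pa, q̄ = 0.00015 kg/kg → 0.00015 × 9000 / 9.8 = 0.14 mm
PW = 6.52 + 1.55 + 2.12 + 0.14 = 10.33 ≈ 10.3 mm.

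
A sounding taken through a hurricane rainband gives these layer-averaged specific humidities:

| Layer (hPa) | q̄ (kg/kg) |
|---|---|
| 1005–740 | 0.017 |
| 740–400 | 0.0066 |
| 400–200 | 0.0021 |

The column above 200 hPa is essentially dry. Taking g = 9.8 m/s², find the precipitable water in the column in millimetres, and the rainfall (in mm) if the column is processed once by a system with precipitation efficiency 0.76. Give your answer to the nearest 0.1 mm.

Precipitable water is the column-integrated vapour mass per unit area: PW = (1/g) Σ q̄ Δp, with q in kg/kg and Δp in Pa (1 kg/m² of water = 1 mm).
Layer 1005–740 hPa: Δp = 265 hPa = 26500 Pa, q̄ = 0.017 kg/kg → 0.017 × 26500 / 9.8 = 45.97 mm
Layer 740–400 hPa: Δp = 340 hPa = 34000 Pa, q̄ = 0.0066 kg/kg → 0.0066 × 34000 / 9.8 = 22.90 mm
Layer 400–200 hPa: Δp = 200 hPa = 20000 Pa, q̄ = 0.0021 kg/kg → 0.0021 × 20000 / 9.8 = 4.29 mm
PW = 45.97 + 22.90 + 4.29 = 73.16 ≈ 73.2 mm.
Rainfall = ε × PW = 0.76 × 73.2 = 55.6 mm.

PW ≈ 73.2 mm; rainfall ≈ 55.6 mm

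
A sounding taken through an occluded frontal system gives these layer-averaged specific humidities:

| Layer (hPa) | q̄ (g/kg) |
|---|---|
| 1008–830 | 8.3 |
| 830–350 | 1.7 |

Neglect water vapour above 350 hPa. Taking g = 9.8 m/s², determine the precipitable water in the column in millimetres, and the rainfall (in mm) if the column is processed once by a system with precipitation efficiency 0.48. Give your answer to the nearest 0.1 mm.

PW ≈ 23.4 mm; rainfall ≈ 11.2 mm

Precipitable water is the column-integrated vapour mass per unit area: PW = (1/g) Σ q̄ Δp, with q in kg/kg and Δp in Pa (1 kg/m² of water = 1 mm).
Layer 1008–830 hPa: Δp = 178 hPa = 17800 Pa, q̄ = 0.0083 kg/kg → 0.0083 × 17800 / 9.8 = 15.08 mm
Layer 830–350 hPa: Δp = 480 hPa = 48000 Pa, q̄ = 0.0017 kg/kg → 0.0017 × 48000 / 9.8 = 8.33 mm
PW = 15.08 + 8.33 = 23.41 ≈ 23.4 mm.
Rainfall = ε × PW = 0.48 × 23.4 = 11.2 mm.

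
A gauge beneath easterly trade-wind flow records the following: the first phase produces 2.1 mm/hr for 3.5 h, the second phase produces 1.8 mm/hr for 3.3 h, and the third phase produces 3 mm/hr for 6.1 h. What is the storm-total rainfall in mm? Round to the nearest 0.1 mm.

Total = Σ Rᵢ Δtᵢ = 2.1 × 3.5 + 1.8 × 3.3 + 3 × 6.1
      = 7.35 + 5.94 + 18.3 = 31.6 mm.

total ≈ 31.6 mm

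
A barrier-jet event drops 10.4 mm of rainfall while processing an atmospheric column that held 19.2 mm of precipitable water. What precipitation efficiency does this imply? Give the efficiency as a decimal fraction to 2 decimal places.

ε ≈ 0.54

ε = rainfall / PW = 10.4 / 19.2 = 0.54.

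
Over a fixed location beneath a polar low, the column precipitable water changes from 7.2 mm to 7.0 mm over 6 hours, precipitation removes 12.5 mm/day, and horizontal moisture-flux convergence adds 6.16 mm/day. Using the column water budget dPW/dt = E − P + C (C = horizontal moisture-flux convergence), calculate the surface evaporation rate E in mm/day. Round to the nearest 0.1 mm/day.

E ≈ 5.5 mm/day

dPW/dt = (7.0 − 7.2) mm / (6/24 day) = -0.800 mm/day.
E = dPW/dt + P − C = (-0.800) + 12.5 − (6.16) = 5.5 mm/day.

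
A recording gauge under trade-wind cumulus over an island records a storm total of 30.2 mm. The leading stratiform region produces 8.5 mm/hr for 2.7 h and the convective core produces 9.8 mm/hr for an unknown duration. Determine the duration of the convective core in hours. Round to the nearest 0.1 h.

duration ≈ 0.7 h

Known phases: 8.5 × 2.7 = 22.95 mm.
Remaining depth = 30.2 − 22.95 = 7.25 mm.
Duration = 7.25 / 9.8 = 0.7 h.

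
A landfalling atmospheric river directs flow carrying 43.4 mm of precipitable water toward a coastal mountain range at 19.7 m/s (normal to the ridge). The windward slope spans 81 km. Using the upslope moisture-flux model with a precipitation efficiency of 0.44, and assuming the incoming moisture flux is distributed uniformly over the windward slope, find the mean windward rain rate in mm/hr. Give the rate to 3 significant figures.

Incoming column moisture flux per unit ridge length: F = V × PW = 19.7 × 43.4 = 854.98 mm·m/s.
Spread over the 81 km slope with efficiency ε = 0.44: R = ε·F/W = 0.44 × 854.98 / 81000 m = 4.644e-03 mm/s.
R = 4.644e-03 × 3600 = 16.7 mm/hr.

R ≈ 16.7 mm/hr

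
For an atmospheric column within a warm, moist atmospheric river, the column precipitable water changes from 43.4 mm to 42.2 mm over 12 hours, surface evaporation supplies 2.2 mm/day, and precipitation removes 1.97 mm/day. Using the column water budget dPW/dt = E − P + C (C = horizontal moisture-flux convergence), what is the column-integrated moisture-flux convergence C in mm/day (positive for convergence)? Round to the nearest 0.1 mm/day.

dPW/dt = (42.2 − 43.4) mm / (12/24 day) = -2.400 mm/day.
C = dPW/dt − E + P = (-2.400) − 2.2 + 1.97 = -2.6 mm/day.

C ≈ -2.6 mm/day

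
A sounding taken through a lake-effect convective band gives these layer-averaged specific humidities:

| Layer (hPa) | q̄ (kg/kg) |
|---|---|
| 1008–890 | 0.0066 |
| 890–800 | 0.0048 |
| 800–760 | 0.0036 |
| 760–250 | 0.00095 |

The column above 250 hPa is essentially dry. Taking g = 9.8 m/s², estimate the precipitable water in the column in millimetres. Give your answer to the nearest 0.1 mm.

PW ≈ 18.8 mm

Precipitable water is the column-integrated vapour mass per unit area: PW = (1/g) Σ q̄ Δp, with q in kg/kg and Δp in Pa (1 kg/m² of water = 1 mm).
Layer 1008–890 hPa: Δp = 118 hPa = 11800 Pa, q̄ = 0.0066 kg/kg → 0.0066 × 11800 / 9.8 = 7.95 mm
Layer 890–800 hPa: Δp = 90 hPa = 9000 Pa, q̄ = 0.0048 kg/kg → 0.0048 × 9000 / 9.8 = 4.41 mm
Layer 800–760 hPa: Δp = 40 hPa = 4000 Pa, q̄ = 0.0036 kg/kg → 0.0036 × 4000 / 9.8 = 1.47 mm
Layer 760–250 hPa: Δp = 510 hPa = 51000 Pa, q̄ = 0.00095 kg/kg → 0.00095 × 51000 / 9.8 = 4.94 mm
PW = 7.95 + 4.41 + 1.47 + 4.94 = 18.77 ≈ 18.8 mm.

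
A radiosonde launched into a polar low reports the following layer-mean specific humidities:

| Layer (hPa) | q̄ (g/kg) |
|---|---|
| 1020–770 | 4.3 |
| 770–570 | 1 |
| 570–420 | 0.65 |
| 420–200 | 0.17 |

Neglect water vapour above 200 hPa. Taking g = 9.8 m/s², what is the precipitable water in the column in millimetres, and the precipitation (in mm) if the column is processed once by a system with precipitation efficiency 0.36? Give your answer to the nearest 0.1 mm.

PW ≈ 14.4 mm; precipitation ≈ 5.2 mm

Precipitable water is the column-integrated vapour mass per unit area: PW = (1/g) Σ q̄ Δp, with q in kg/kg and Δp in Pa (1 kg/m² of water = 1 mm).
Layer 1020–770 hPa: Δp = 250 hPa = 25000 Pa, q̄ = 0.0043 kg/kg → 0.0043 × 25000 / 9.8 = 10.97 mm
Layer 770–570 hPa: Δp = 200 hPa = 20000 Pa, q̄ = 0.001 kg/kg → 0.001 × 20000 / 9.8 = 2.04 mm
Layer 570–420 hPa: Δp = 150 hPa = 15000 Pa, q̄ = 0.00065 kg/kg → 0.00065 × 15000 / 9.8 = 0.99 mm
Layer 420–200 hPa: Δp = 220 hPa = 22000 Pa, q̄ = 0.00017 kg/kg → 0.00017 × 22000 / 9.8 = 0.38 mm
PW = 10.97 + 2.04 + 0.99 + 0.38 = 14.38 ≈ 14.4 mm.
Precipitation = ε × PW = 0.36 × 14.4 = 5.2 mm.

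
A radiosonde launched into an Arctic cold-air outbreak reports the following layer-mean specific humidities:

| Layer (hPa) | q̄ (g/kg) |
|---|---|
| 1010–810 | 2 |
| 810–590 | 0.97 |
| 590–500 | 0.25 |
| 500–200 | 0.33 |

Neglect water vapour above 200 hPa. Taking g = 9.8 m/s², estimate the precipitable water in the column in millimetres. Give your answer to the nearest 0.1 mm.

Precipitable water is the column-integrated vapour mass per unit area: PW = (1/g) Σ q̄ Δp, with q in kg/kg and Δp in Pa (1 kg/m² of water = 1 mm).
Layer 1010–810 hPa: Δp = 200 hPa = 20000 Pa, q̄ = 0.002 kg/kg → 0.002 × 20000 / 9.8 = 4.08 mm
Layer 810–590 hPa: Δp = 220 hPa = 22000 Pa, q̄ = 0.00097 kg/kg → 0.00097 × 22000 / 9.8 = 2.18 mm
Layer 590–500 hPa: Δp = 90 hPa = 9000 Pa, q̄ = 0.00025 kg/kg → 0.00025 × 9000 / 9.8 = 0.23 mm
Layer 500–200 hPa: Δp = 300 hPa = 30000 Pa, q̄ = 0.00033 kg/kg → 0.00033 × 30000 / 9.8 = 1.01 mm
PW = 4.08 + 2.18 + 0.23 + 1.01 = 7.50 ≈ 7.5 mm.

PW ≈ 7.5 mm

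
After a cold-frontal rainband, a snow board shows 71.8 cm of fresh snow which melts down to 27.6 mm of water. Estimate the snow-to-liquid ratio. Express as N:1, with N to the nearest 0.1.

ratio ≈ 26.0

Ratio = snow depth / SWE = 718 mm / 27.6 mm = 26.0, i.e. 26.0:1.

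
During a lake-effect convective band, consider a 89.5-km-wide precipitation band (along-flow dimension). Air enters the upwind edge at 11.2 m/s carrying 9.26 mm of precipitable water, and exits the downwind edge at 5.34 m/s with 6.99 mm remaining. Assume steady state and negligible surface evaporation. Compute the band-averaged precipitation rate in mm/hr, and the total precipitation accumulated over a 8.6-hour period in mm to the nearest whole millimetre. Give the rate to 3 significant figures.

R ≈ 2.67 mm/hr; total ≈ 23 mm

Column moisture flux per unit crosswind length is F = V × PW.
Inflow: F_in = 11.2 × 9.26 = 103.712 mm·m/s
Outflow: F_out = 5.34 × 6.99 = 37.3266 mm·m/s
Steady-state rate R = (F_in − F_out)/L = (103.712 − 37.3266) / 89500 m = 7.417e-04 mm/s.
R = 7.417e-04 × 3600 = 2.67 mm/hr.
Over 8.6 h: total = 2.67 × 8.6 = 22.962 ≈ 23 mm.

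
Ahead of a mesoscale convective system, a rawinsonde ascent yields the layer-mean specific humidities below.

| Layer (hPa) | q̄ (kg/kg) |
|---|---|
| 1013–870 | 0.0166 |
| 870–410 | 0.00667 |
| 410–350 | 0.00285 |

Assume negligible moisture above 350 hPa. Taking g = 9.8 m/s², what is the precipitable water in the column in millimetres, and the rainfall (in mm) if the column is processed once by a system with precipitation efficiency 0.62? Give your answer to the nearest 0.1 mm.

PW ≈ 57.3 mm; rainfall ≈ 35.5 mm

Precipitable water is the column-integrated vapour mass per unit area: PW = (1/g) Σ q̄ Δp, with q in kg/kg and Δp in Pa (1 kg/m² of water = 1 mm).
Layer 1013–870 hPa: Δp = 143 hPa = 14300 Pa, q̄ = 0.0166 kg/kg → 0.0166 × 14300 / 9.8 = 24.22 mm
Layer 870–410 hPa: Δp = 460 hPa = 46000 Pa, q̄ = 0.00667 kg/kg → 0.00667 × 46000 / 9.8 = 31.31 mm
Layer 410–350 hPa: Δp = 60 hPa = 6000 Pa, q̄ = 0.00285 kg/kg → 0.00285 × 6000 / 9.8 = 1.74 mm
PW = 24.22 + 31.31 + 1.74 = 57.27 ≈ 57.3 mm.
Rainfall = ε × PW = 0.62 × 57.3 = 35.5 mm.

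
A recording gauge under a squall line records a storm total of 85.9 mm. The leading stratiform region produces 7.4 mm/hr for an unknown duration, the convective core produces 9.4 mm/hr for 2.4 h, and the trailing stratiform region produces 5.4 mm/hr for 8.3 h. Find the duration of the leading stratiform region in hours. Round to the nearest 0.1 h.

duration ≈ 2.5 h

Known phases: 9.4 × 2.4 + 5.4 × 8.3 = 22.56 + 44.82 = 67.38 mm.
Remaining depth = 85.9 − 67.38 = 18.52 mm.
Duration = 18.52 / 7.4 = 2.5 h.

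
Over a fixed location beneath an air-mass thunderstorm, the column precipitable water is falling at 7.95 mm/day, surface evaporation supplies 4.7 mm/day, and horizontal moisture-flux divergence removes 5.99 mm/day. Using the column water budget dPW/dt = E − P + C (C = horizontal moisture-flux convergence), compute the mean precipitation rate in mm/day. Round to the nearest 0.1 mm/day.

dPW/dt = -7.95 mm/day.
P = E + C − dPW/dt = 4.7 + (-5.99) − (-7.95) = 6.7 mm/day.

P ≈ 6.7 mm/day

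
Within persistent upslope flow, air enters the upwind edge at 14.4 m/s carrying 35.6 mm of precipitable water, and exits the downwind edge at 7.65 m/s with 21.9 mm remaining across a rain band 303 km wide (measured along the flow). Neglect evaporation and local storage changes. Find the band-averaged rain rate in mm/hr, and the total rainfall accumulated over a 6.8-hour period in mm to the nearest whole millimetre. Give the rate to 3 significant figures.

Column moisture flux per unit crosswind length is F = V × PW.
Inflow: F_in = 14.4 × 35.6 = 512.64 mm·m/s
Outflow: F_out = 7.65 × 21.9 = 167.535 mm·m/s
Steady-state rate R = (F_in − F_out)/L = (512.64 − 167.535) / 303000 m = 1.139e-03 mm/s.
R = 1.139e-03 × 3600 = 4.10 mm/hr.
Over 6.8 h: total = 4.10 × 6.8 = 27.88 ≈ 28 mm.

R ≈ 4.10 mm/hr; total ≈ 28 mm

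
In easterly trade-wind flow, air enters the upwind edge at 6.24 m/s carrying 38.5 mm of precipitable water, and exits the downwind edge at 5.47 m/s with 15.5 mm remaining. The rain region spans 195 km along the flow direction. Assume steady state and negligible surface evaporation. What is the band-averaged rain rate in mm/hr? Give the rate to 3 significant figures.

Column moisture flux per unit crosswind length is F = V × PW.
Inflow: F_in = 6.24 × 38.5 = 240.24 mm·m/s
Outflow: F_out = 5.47 × 15.5 = 84.785 mm·m/s
Steady-state rate R = (F_in − F_out)/L = (240.24 − 84.785) / 195000 m = 7.972e-04 mm/s.
R = 7.972e-04 × 3600 = 2.87 mm/hr.

R ≈ 2.87 mm/hr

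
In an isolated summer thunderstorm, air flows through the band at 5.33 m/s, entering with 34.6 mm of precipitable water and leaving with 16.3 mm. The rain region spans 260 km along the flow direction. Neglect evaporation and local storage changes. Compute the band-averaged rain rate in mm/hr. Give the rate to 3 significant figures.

Column moisture flux per unit crosswind length is F = V × PW.
Inflow: F_in = 5.33 × 34.6 = 184.418 mm·m/s
Outflow: F_out = 5.33 × 16.3 = 86.879 mm·m/s
Steady-state rate R = (F_in − F_out)/L = (184.418 − 86.879) / 260000 m = 3.751e-04 mm/s.
R = 3.751e-04 × 3600 = 1.35 mm/hr.

R ≈ 1.35 mm/hr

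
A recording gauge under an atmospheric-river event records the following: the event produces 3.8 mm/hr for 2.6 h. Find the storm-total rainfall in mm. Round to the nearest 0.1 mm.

Total = Σ Rᵢ Δtᵢ = 3.8 × 2.6
      = 9.88 = 9.9 mm.

total ≈ 9.9 mm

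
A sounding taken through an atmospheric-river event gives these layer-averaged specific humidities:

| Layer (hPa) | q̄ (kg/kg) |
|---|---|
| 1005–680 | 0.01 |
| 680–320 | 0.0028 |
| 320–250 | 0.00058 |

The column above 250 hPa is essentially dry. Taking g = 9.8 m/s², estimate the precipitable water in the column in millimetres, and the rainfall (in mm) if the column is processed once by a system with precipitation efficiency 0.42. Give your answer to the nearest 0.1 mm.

PW ≈ 43.9 mm; rainfall ≈ 18.4 mm

Precipitable water is the column-integrated vapour mass per unit area: PW = (1/g) Σ q̄ Δp, with q in kg/kg and Δp in Pa (1 kg/m² of water = 1 mm).
Layer 1005–680 hPa: Δp = 325 hPa = 32500 Pa, q̄ = 0.01 kg/kg → 0.01 × 32500 / 9.8 = 33.16 mm
Layer 680–320 hPa: Δp = 360 hPa = 36000 Pa, q̄ = 0.0028 kg/kg → 0.0028 × 36000 / 9.8 = 10.29 mm
Layer 320–250 hPa: Δp = 70 hPa = 7000 Pa, q̄ = 0.00058 kg/kg → 0.00058 × 7000 / 9.8 = 0.41 mm
PW = 33.16 + 10.29 + 0.41 = 43.86 ≈ 43.9 mm.
Rainfall = ε × PW = 0.42 × 43.9 = 18.4 mm.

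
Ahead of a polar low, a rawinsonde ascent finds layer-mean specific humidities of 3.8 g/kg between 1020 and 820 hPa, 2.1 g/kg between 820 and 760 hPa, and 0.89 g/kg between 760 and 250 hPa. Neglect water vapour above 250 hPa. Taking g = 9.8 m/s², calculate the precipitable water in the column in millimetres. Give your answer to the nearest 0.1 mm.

PW ≈ 13.7 mm

Precipitable water is the column-integrated vapour mass per unit area: PW = (1/g) Σ q̄ Δp, with q in kg/kg and Δp in Pa (1 kg/m² of water = 1 mm).
Layer 1020–820 hPa: Δp = 200 hPa = 20000 Pa, q̄ = 0.0038 kg/kg → 0.0038 × 20000 / 9.8 = 7.76 mm
Layer 820–760 hPa: Δp = 60 hPa = 6000 Pa, q̄ = 0.0021 kg/kg → 0.0021 × 6000 / 9.8 = 1.29 mm
Layer 760–250 hPa: Δp = 510 hPa = 51000 Pa, q̄ = 0.00089 kg/kg → 0.00089 × 51000 / 9.8 = 4.63 mm
PW = 7.76 + 1.29 + 4.63 = 13.68 ≈ 13.7 mm.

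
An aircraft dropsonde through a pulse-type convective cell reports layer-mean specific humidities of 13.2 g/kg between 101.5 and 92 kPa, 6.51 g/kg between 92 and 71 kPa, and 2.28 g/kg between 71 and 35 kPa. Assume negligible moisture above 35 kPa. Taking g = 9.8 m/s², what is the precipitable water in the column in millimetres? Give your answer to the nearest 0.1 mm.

Precipitable water is the column-integrated vapour mass per unit area: PW = (1/g) Σ q̄ Δp, with q in kg/kg and Δp in Pa (1 kg/m² of water = 1 mm).
Layer 101.5–92 kPa: Δp = 95 hPa = 9500 Pa, q̄ = 0.0132 kg/kg → 0.0132 × 9500 / 9.8 = 12.80 mm
Layer 92–71 kPa: Δp = 210 hPa = 21000 Pa, q̄ = 0.00651 kg/kg → 0.00651 × 21000 / 9.8 = 13.95 mm
Layer 71–35 kPa: Δp = 360 hPa = 36000 Pa, q̄ = 0.00228 kg/kg → 0.00228 × 36000 / 9.8 = 8.38 mm
PW = 12.80 + 13.95 + 8.38 = 35.13 ≈ 35.1 mm.

PW ≈ 35.1 mm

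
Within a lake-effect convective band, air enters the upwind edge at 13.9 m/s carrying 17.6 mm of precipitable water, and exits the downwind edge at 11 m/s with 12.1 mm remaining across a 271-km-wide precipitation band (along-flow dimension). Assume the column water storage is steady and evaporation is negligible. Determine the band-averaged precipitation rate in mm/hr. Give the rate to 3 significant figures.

Column moisture flux per unit crosswind length is F = V × PW.
Inflow: F_in = 13.9 × 17.6 = 244.64 mm·m/s
Outflow: F_out = 11 × 12.1 = 133.1 mm·m/s
Steady-state rate R = (F_in − F_out)/L = (244.64 − 133.1) / 271000 m = 4.116e-04 mm/s.
R = 4.116e-04 × 3600 = 1.48 mm/hr.

R ≈ 1.48 mm/hr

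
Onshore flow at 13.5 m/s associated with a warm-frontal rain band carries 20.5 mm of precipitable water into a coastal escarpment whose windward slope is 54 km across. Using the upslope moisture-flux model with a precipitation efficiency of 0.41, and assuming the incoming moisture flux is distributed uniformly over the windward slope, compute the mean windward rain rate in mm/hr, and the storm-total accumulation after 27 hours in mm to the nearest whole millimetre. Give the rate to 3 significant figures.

Incoming column moisture flux per unit ridge length: F = V × PW = 13.5 × 20.5 = 276.75 mm·m/s.
Spread over the 54 km slope with efficiency ε = 0.41: R = ε·F/W = 0.41 × 276.75 / 54000 m = 2.101e-03 mm/s.
R = 2.101e-03 × 3600 = 7.56 mm/hr.
Over 27 h: total = 7.56 × 27 = 204.12 ≈ 204 mm.

R ≈ 7.56 mm/hr; total ≈ 204 mm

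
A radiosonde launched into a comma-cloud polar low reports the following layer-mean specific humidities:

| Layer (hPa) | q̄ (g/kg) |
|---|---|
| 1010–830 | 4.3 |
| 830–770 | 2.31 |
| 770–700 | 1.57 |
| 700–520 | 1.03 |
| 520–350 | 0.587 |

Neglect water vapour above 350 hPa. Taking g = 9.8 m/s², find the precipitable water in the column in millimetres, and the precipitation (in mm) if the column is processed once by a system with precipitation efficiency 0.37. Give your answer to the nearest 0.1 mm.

Precipitable water is the column-integrated vapour mass per unit area: PW = (1/g) Σ q̄ Δp, with q in kg/kg and Δp in Pa (1 kg/m² of water = 1 mm).
Layer 1010–830 hPa: Δp = 180 hPa = 18000 Pa, q̄ = 0.0043 kg/kg → 0.0043 × 18000 / 9.8 = 7.90 mm
Layer 830–770 hPa: Δp = 60 hPa = 6000 Pa, q̄ = 0.00231 kg/kg → 0.00231 × 6000 / 9.8 = 1.41 mm
Layer 770–700 hPa: Δp = 70 hPa = 7000 Pa, q̄ = 0.00157 kg/kg → 0.00157 × 7000 / 9.8 = 1.12 mm
Layer 700–520 hPa: Δp = 180 hPa = 18000 Pa, q̄ = 0.00103 kg/kg → 0.00103 × 18000 / 9.8 = 1.89 mm
Layer 520–350 hPa: Δp = 170 hPa = 17000 Pa, q̄ = 0.000587 kg/kg → 0.000587 × 17000 / 9.8 = 1.02 mm
PW = 7.90 + 1.41 + 1.12 + 1.89 + 1.02 = 13.34 ≈ 13.3 mm.
Precipitation = ε × PW = 0.37 × 13.3 = 4.9 mm.

PW ≈ 13.3 mm; precipitation ≈ 4.9 mm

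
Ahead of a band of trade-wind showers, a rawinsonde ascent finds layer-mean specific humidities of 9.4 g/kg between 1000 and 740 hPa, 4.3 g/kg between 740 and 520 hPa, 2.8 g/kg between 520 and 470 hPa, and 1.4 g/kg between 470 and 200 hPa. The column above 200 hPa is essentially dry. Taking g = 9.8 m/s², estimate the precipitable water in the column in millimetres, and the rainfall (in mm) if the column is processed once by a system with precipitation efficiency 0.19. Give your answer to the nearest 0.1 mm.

PW ≈ 39.9 mm; rainfall ≈ 7.6 mm

Precipitable water is the column-integrated vapour mass per unit area: PW = (1/g) Σ q̄ Δp, with q in kg/kg and Δp in Pa (1 kg/m² of water = 1 mm).
Layer 1000–740 hPa: Δp = 260 hPa = 26000 Pa, q̄ = 0.0094 kg/kg → 0.0094 × 26000 / 9.8 = 24.94 mm
Layer 740–520 hPa: Δp = 220 hPa = 22000 Pa, q̄ = 0.0043 kg/kg → 0.0043 × 22000 / 9.8 = 9.65 mm
Layer 520–470 hPa: Δp = 50 hPa = 5000 Pa, q̄ = 0.0028 kg/kg → 0.0028 × 5000 / 9.8 = 1.43 mm
Layer 470–200 hPa: Δp = 270 hPa = 27000 Pa, q̄ = 0.0014 kg/kg → 0.0014 × 27000 / 9.8 = 3.86 mm
PW = 24.94 + 9.65 + 1.43 + 3.86 = 39.88 ≈ 39.9 mm.
Rainfall = ε × PW = 0.19 × 39.9 = 7.6 mm.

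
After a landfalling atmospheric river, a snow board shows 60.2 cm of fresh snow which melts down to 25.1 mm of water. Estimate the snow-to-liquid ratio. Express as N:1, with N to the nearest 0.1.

Ratio = snow depth / SWE = 602 mm / 25.1 mm = 24.0, i.e. 24.0:1.

ratio ≈ 24.0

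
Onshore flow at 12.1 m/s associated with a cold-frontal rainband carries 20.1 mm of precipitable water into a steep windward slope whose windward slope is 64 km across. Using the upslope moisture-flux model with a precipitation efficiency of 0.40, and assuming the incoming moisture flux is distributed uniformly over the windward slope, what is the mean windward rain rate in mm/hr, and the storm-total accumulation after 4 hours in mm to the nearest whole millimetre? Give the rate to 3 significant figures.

Incoming column moisture flux per unit ridge length: F = V × PW = 12.1 × 20.1 = 243.21 mm·m/s.
Spread over the 64 km slope with efficiency ε = 0.40: R = ε·F/W = 0.40 × 243.21 / 64000 m = 1.520e-03 mm/s.
R = 1.520e-03 × 3600 = 5.47 mm/hr.
Over 4 h: total = 5.47 × 4 = 21.88 ≈ 22 mm.

R ≈ 5.47 mm/hr; total ≈ 22 mm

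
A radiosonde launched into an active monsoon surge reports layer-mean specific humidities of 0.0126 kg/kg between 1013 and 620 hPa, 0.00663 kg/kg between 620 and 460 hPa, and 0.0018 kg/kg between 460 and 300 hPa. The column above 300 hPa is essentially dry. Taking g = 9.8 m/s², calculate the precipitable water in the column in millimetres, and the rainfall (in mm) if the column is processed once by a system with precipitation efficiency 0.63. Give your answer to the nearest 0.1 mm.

PW ≈ 64.3 mm; rainfall ≈ 40.5 mm

Precipitable water is the column-integrated vapour mass per unit area: PW = (1/g) Σ q̄ Δp, with q in kg/kg and Δp in Pa (1 kg/m² of water = 1 mm).
Layer 1013–620 hPa: Δp = 393 hPa = 39300 Pa, q̄ = 0.0126 kg/kg → 0.0126 × 39300 / 9.8 = 50.53 mm
Layer 620–460 hPa: Δp = 160 hPa = 16000 Pa, q̄ = 0.00663 kg/kg → 0.00663 × 16000 / 9.8 = 10.82 mm
Layer 460–300 hPa: Δp = 160 hPa = 16000 Pa, q̄ = 0.0018 kg/kg → 0.0018 × 16000 / 9.8 = 2.94 mm
PW = 50.53 + 10.82 + 2.94 = 64.29 ≈ 64.3 mm.
Rainfall = ε × PW = 0.63 × 64.3 = 40.5 mm.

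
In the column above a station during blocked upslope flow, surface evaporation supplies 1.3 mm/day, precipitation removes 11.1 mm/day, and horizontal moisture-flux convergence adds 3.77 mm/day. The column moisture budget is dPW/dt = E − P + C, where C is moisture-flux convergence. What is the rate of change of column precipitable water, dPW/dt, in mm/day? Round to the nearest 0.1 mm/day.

dPW/dt = E − P + C = 1.3 − 11.1 + (3.77) = -6.0 mm/day.

dPW/dt ≈ -6.0 mm/day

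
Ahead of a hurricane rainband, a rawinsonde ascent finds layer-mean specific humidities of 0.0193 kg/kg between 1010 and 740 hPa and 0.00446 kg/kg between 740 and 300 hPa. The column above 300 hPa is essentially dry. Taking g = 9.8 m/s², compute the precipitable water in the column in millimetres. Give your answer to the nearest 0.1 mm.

PW ≈ 73.2 mm

Precipitable water is the column-integrated vapour mass per unit area: PW = (1/g) Σ q̄ Δp, with q in kg/kg and Δp in Pa (1 kg/m² of water = 1 mm).
Layer 1010–740 hPa: Δp = 270 hPa = 27000 Pa, q̄ = 0.0193 kg/kg → 0.0193 × 27000 / 9.8 = 53.17 mm
Layer 740–300 hPa: Δp = 440 hPa = 44000 Pa, q̄ = 0.00446 kg/kg → 0.00446 × 44000 / 9.8 = 20.02 mm
PW = 53.17 + 20.02 = 73.19 ≈ 73.2 mm.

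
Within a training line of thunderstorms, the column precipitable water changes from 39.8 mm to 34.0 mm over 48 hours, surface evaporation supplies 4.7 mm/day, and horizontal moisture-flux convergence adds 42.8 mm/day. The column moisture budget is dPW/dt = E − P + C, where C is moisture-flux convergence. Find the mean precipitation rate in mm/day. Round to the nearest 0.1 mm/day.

dPW/dt = (34.0 − 39.8) mm / (48/24 day) = -2.900 mm/day.
P = E + C − dPW/dt = 4.7 + (42.8) − (-2.900) = 50.4 mm/day.

P ≈ 50.4 mm/day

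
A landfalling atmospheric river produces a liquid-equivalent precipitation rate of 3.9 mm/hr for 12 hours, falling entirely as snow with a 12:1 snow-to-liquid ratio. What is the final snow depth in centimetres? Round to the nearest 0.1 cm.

snow depth ≈ 56.2 cm

Liquid-equivalent depth = 3.9 × 12 = 46.8 mm.
Snow depth = 46.8 mm × 12 = 561.6 mm = 56.2 cm.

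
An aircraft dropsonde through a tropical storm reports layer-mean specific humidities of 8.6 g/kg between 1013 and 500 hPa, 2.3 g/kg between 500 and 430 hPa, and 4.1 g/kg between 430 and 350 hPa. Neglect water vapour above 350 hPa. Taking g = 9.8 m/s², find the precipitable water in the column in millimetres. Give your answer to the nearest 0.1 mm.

PW ≈ 50.0 mm

Precipitable water is the column-integrated vapour mass per unit area: PW = (1/g) Σ q̄ Δp, with q in kg/kg and Δp in Pa (1 kg/m² of water = 1 mm).
Layer 1013–500 hPa: Δp = 513 hPa = 51300 Pa, q̄ = 0.0086 kg/kg → 0.0086 × 51300 / 9.8 = 45.02 mm
Layer 500–430 hPa: Δp = 70 hPa = 7000 Pa, q̄ = 0.0023 kg/kg → 0.0023 × 7000 / 9.8 = 1.64 mm
Layer 430–350 hPa: Δp = 80 hPa = 8000 Pa, q̄ = 0.0041 kg/kg → 0.0041 × 8000 / 9.8 = 3.35 mm
PW = 45.02 + 1.64 + 3.35 = 50.01 ≈ 50.0 mm.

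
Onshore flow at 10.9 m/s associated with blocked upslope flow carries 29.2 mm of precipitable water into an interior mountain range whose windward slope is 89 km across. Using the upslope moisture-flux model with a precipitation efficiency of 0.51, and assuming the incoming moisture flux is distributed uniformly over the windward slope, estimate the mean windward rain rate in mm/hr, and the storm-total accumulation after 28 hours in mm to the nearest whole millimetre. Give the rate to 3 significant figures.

Incoming column moisture flux per unit ridge length: F = V × PW = 10.9 × 29.2 = 318.28 mm·m/s.
Spread over the 89 km slope with efficiency ε = 0.51: R = ε·F/W = 0.51 × 318.28 / 89000 m = 1.824e-03 mm/s.
R = 1.824e-03 × 3600 = 6.57 mm/hr.
Over 28 h: total = 6.57 × 28 = 183.96 ≈ 184 mm.

R ≈ 6.57 mm/hr; total ≈ 184 mm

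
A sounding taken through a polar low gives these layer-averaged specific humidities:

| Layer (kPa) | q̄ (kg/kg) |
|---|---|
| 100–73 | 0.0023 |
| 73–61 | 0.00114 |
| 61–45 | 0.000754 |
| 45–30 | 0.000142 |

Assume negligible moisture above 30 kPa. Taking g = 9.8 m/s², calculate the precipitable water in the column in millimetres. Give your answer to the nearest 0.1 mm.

Precipitable water is the column-integrated vapour mass per unit area: PW = (1/g) Σ q̄ Δp, with q in kg/kg and Δp in Pa (1 kg/m² of water = 1 mm).
Layer 100–73 kPa: Δp = 270 hPa = 27000 Pa, q̄ = 0.0023 kg/kg → 0.0023 × 27000 / 9.8 = 6.34 mm
Layer 73–61 kPa: Δp = 120 hPa = 12000 Pa, q̄ = 0.00114 kg/kg → 0.00114 × 12000 / 9.8 = 1.40 mm
Layer 61–45 kPa: Δp = 160 hPa = 16000 Pa, q̄ = 0.000754 kg/kg → 0.000754 × 16000 / 9.8 = 1.23 mm
Layer 45–30 kPa: Δp = 150 hPa = 15000 Pa, q̄ = 0.000142 kg/kg → 0.000142 × 15000 / 9.8 = 0.22 mm
PW = 6.34 + 1.40 + 1.23 + 0.22 = 9.19 ≈ 9.2 mm.

PW ≈ 9.2 mm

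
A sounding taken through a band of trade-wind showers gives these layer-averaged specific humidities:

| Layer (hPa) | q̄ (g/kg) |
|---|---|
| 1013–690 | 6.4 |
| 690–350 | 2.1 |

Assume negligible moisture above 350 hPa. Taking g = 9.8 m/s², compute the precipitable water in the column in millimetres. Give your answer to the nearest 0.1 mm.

PW ≈ 28.4 mm

Precipitable water is the column-integrated vapour mass per unit area: PW = (1/g) Σ q̄ Δp, with q in kg/kg and Δp in Pa (1 kg/m² of water = 1 mm).
Layer 1013–690 hPa: Δp = 323 hPa = 32300 Pa, q̄ = 0.0064 kg/kg → 0.0064 × 32300 / 9.8 = 21.09 mm
Layer 690–350 hPa: Δp = 340 hPa = 34000 Pa, q̄ = 0.0021 kg/kg → 0.0021 × 34000 / 9.8 = 7.29 mm
PW = 21.09 + 7.29 = 28.38 ≈ 28.4 mm.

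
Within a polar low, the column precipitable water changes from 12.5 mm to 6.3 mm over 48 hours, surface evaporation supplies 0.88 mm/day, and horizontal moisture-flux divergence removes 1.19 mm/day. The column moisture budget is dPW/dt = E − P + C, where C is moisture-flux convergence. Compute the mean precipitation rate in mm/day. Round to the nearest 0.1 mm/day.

P ≈ 2.8 mm/day

dPW/dt = (6.3 − 12.5) mm / (48/24 day) = -3.100 mm/day.
P = E + C − dPW/dt = 0.88 + (-1.19) − (-3.100) = 2.8 mm/day.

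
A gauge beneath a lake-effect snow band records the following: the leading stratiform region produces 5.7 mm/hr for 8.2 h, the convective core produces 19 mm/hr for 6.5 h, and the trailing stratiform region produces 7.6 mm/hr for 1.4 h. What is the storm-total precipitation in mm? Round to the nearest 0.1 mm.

Total = Σ Rᵢ Δtᵢ = 5.7 × 8.2 + 19 × 6.5 + 7.6 × 1.4
      = 46.74 + 123.5 + 10.64 = 180.9 mm.

total ≈ 180.9 mm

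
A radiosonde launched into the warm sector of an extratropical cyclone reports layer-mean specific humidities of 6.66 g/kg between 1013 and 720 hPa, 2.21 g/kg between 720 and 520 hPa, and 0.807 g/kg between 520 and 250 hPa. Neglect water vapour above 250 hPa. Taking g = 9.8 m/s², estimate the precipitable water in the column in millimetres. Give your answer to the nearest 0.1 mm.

Precipitable water is the column-integrated vapour mass per unit area: PW = (1/g) Σ q̄ Δp, with q in kg/kg and Δp in Pa (1 kg/m² of water = 1 mm).
Layer 1013–720 hPa: Δp = 293 hPa = 29300 Pa, q̄ = 0.00666 kg/kg → 0.00666 × 29300 / 9.8 = 19.91 mm
Layer 720–520 hPa: Δp = 200 hPa = 20000 Pa, q̄ = 0.00221 kg/kg → 0.00221 × 20000 / 9.8 = 4.51 mm
Layer 520–250 hPa: Δp = 270 hPa = 27000 Pa, q̄ = 0.000807 kg/kg → 0.000807 × 27000 / 9.8 = 2.22 mm
PW = 19.91 + 4.51 + 2.22 = 26.64 ≈ 26.6 mm.

PW ≈ 26.6 mm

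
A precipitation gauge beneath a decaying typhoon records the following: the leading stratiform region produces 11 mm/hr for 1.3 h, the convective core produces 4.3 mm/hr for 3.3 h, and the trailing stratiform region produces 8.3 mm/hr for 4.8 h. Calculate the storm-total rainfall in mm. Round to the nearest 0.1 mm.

Total = Σ Rᵢ Δtᵢ = 11 × 1.3 + 4.3 × 3.3 + 8.3 × 4.8
      = 14.3 + 14.19 + 39.84 = 68.3 mm.

total ≈ 68.3 mm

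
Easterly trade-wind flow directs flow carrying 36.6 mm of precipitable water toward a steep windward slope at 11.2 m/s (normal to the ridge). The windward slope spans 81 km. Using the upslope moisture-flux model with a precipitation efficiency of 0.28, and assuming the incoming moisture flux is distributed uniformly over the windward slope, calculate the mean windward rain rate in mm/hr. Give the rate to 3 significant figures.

Incoming column moisture flux per unit ridge length: F = V × PW = 11.2 × 36.6 = 409.92 mm·m/s.
Spread over the 81 km slope with efficiency ε = 0.28: R = ε·F/W = 0.28 × 409.92 / 81000 m = 1.417e-03 mm/s.
R = 1.417e-03 × 3600 = 5.10 mm/hr.

R ≈ 5.10 mm/hr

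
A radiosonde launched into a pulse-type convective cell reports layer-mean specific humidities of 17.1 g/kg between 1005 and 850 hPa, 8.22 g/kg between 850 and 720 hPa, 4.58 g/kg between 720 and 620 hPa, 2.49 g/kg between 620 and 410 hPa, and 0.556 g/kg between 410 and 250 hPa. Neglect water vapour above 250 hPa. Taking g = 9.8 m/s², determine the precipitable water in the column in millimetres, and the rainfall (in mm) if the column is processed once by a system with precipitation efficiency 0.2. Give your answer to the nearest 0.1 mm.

PW ≈ 48.9 mm; rainfall ≈ 9.8 mm

Precipitable water is the column-integrated vapour mass per unit area: PW = (1/g) Σ q̄ Δp, with q in kg/kg and Δp in Pa (1 kg/m² of water = 1 mm).
Layer 1005–850 hPa: Δp = 155 hPa = 15500 Pa, q̄ = 0.0171 kg/kg → 0.0171 × 15500 / 9.8 = 27.05 mm
Layer 850–720 hPa: Δp = 130 hPa = 13000 Pa, q̄ = 0.00822 kg/kg → 0.00822 × 13000 / 9.8 = 10.90 mm
Layer 720–620 hPa: Δp = 100 hPa = 10000 Pa, q̄ = 0.00458 kg/kg → 0.00458 × 10000 / 9.8 = 4.67 mm
Layer 620–410 hPa: Δp = 210 hPa = 21000 Pa, q̄ = 0.00249 kg/kg → 0.00249 × 21000 / 9.8 = 5.34 mm
Layer 410–250 hPa: Δp = 160 hPa = 16000 Pa, q̄ = 0.000556 kg/kg → 0.000556 × 16000 / 9.8 = 0.91 mm
PW = 27.05 + 10.90 + 4.67 + 5.34 + 0.91 = 48.87 ≈ 48.9 mm.
Rainfall = ε × PW = 0.2 × 48.9 = 9.8 mm.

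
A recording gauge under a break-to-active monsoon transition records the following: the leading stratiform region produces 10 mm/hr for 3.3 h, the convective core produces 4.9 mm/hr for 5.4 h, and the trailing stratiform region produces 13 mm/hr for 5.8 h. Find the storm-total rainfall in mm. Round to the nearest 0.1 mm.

Total = Σ Rᵢ Δtᵢ = 10 × 3.3 + 4.9 × 5.4 + 13 × 5.8
      = 33 + 26.46 + 75.4 = 134.9 mm.

total ≈ 134.9 mm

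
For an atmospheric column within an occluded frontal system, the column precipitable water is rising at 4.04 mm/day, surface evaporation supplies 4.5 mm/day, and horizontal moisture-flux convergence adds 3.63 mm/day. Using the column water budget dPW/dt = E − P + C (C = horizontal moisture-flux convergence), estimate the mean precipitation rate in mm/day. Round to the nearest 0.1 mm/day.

dPW/dt = +4.04 mm/day.
P = E + C − dPW/dt = 4.5 + (3.63) − (+4.04) = 4.1 mm/day.

P ≈ 4.1 mm/day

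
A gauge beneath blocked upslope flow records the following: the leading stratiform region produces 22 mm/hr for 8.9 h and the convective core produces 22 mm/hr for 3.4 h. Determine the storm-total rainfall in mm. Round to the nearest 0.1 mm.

total ≈ 270.6 mm

Total = Σ Rᵢ Δtᵢ = 22 × 8.9 + 22 × 3.4
      = 195.8 + 74.8 = 270.6 mm.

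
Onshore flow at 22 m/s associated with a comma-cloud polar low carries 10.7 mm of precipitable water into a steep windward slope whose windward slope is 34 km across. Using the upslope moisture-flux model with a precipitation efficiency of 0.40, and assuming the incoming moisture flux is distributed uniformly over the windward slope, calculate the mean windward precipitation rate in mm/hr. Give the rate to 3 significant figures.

R ≈ 9.97 mm/hr

Incoming column moisture flux per unit ridge length: F = V × PW = 22 × 10.7 = 235.4 mm·m/s.
Spread over the 34 km slope with efficiency ε = 0.40: R = ε·F/W = 0.40 × 235.4 / 34000 m = 2.769e-03 mm/s.
R = 2.769e-03 × 3600 = 9.97 mm/hr.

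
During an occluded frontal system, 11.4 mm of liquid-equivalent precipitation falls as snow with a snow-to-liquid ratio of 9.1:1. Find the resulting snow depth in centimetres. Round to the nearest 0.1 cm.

snow depth ≈ 10.4 cm

Snow depth = liquid × ratio = 11.4 mm × 9.1 = 103.74 mm = 10.4 cm.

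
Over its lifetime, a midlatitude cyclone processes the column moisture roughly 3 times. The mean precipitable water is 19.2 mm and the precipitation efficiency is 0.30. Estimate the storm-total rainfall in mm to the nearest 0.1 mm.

Each cycle deposits ε × PW = 0.30 × 19.2 = 5.76 mm.
Over 3 cycles: 3 × 5.76 = 17.3 mm.

rainfall ≈ 17.3 mm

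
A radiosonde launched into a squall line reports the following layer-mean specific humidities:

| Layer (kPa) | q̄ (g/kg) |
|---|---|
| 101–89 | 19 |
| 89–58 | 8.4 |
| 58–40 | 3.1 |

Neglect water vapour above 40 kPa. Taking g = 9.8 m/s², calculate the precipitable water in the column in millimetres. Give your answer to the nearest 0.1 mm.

PW ≈ 55.5 mm

Precipitable water is the column-integrated vapour mass per unit area: PW = (1/g) Σ q̄ Δp, with q in kg/kg and Δp in Pa (1 kg/m² of water = 1 mm).
Layer 101–89 kPa: Δp = 120 hPa = 12000 Pa, q̄ = 0.019 kg/kg → 0.019 × 12000 / 9.8 = 23.27 mm
Layer 89–58 kPa: Δp = 310 hPa = 31000 Pa, q̄ = 0.0084 kg/kg → 0.0084 × 31000 / 9.8 = 26.57 mm
Layer 58–40 kPa: Δp = 180 hPa = 18000 Pa, q̄ = 0.0031 kg/kg → 0.0031 × 18000 / 9.8 = 5.69 mm
PW = 23.27 + 26.57 + 5.69 = 55.53 ≈ 55.5 mm.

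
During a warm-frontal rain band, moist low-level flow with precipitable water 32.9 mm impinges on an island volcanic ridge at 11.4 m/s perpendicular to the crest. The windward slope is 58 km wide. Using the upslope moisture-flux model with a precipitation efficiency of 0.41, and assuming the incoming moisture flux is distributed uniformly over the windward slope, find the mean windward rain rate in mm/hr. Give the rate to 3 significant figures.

R ≈ 9.54 mm/hr

Incoming column moisture flux per unit ridge length: F = V × PW = 11.4 × 32.9 = 375.06 mm·m/s.
Spread over the 58 km slope with efficiency ε = 0.41: R = ε·F/W = 0.41 × 375.06 / 58000 m = 2.651e-03 mm/s.
R = 2.651e-03 × 3600 = 9.54 mm/hr.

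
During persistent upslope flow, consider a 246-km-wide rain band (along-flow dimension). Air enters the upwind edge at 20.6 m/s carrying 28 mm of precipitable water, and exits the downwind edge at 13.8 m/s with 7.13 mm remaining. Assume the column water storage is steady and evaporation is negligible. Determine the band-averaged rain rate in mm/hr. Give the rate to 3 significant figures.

Column moisture flux per unit crosswind length is F = V × PW.
Inflow: F_in = 20.6 × 28 = 576.8 mm·m/s
Outflow: F_out = 13.8 × 7.13 = 98.394 mm·m/s
Steady-state rate R = (F_in − F_out)/L = (576.8 − 98.394) / 246000 m = 1.945e-03 mm/s.
R = 1.945e-03 × 3600 = 7.00 mm/hr.

R ≈ 7.00 mm/hr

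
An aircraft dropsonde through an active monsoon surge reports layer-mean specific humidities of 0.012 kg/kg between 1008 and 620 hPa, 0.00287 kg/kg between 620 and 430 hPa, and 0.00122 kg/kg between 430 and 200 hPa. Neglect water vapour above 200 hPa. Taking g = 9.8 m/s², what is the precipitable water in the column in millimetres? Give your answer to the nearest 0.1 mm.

PW ≈ 55.9 mm

Precipitable water is the column-integrated vapour mass per unit area: PW = (1/g) Σ q̄ Δp, with q in kg/kg and Δp in Pa (1 kg/m² of water = 1 mm).
Layer 1008–620 hPa: Δp = 388 hPa = 38800 Pa, q̄ = 0.012 kg/kg → 0.012 × 38800 / 9.8 = 47.51 mm
Layer 620–430 hPa: Δp = 190 hPa = 19000 Pa, q̄ = 0.00287 kg/kg → 0.00287 × 19000 / 9.8 = 5.56 mm
Layer 430–200 hPa: Δp = 230 hPa = 23000 Pa, q̄ = 0.00122 kg/kg → 0.00122 × 23000 / 9.8 = 2.86 mm
PW = 47.51 + 5.56 + 2.86 = 55.93 ≈ 55.9 mm.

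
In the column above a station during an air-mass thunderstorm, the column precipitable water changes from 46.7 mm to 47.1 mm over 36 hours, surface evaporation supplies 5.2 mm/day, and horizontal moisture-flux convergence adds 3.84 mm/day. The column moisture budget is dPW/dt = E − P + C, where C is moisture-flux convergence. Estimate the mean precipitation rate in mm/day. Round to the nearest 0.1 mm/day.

dPW/dt = (47.1 − 46.7) mm / (36/24 day) = +0.267 mm/day.
P = E + C − dPW/dt = 5.2 + (3.84) − (+0.267) = 8.8 mm/day.

P ≈ 8.8 mm/day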